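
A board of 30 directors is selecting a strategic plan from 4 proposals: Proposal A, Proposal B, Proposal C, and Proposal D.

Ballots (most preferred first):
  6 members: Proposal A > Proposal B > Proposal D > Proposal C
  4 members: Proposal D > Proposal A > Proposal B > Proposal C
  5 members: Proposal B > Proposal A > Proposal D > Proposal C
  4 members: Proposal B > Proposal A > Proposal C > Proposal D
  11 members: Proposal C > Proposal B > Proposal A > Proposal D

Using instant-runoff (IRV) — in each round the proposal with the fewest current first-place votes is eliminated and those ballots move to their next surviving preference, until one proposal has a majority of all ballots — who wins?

Round 1: Proposal A 6, Proposal B 9, Proposal C 11, Proposal D 4. Proposal D eliminated.
Round 2: Proposal A 10, Proposal B 9, Proposal C 11. Proposal B eliminated.
Round 3: Proposal A 19, Proposal C 11. Proposal A has a majority (≥16).

Proposal A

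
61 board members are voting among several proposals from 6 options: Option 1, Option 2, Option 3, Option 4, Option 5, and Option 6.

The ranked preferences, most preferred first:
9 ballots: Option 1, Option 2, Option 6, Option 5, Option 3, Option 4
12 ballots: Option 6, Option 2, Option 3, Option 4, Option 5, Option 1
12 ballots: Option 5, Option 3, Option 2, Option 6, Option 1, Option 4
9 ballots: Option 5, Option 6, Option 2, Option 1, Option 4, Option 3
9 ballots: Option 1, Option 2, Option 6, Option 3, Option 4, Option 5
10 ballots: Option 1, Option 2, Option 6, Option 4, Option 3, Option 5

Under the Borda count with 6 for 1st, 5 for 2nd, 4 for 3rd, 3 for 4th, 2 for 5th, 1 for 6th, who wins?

Option 2

Option 1: 9×6 + 12×1 + 12×2 + 9×3 + 9×6 + 10×6 = 231
Option 2: 9×5 + 12×5 + 12×4 + 9×4 + 9×5 + 10×5 = 284
Option 3: 9×2 + 12×4 + 12×5 + 9×1 + 9×3 + 10×2 = 182
Option 4: 9×1 + 12×3 + 12×1 + 9×2 + 9×2 + 10×3 = 123
Option 5: 9×3 + 12×2 + 12×6 + 9×6 + 9×1 + 10×1 = 196
Option 6: 9×4 + 12×6 + 12×3 + 9×5 + 9×4 + 10×4 = 265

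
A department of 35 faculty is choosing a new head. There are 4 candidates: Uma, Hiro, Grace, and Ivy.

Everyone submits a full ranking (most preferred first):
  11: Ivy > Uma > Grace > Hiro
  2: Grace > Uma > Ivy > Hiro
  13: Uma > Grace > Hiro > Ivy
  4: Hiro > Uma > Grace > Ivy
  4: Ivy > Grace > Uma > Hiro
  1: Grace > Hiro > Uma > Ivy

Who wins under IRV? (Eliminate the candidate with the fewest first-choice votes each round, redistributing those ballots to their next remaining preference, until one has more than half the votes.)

Uma

Round 1: Uma 13, Hiro 4, Grace 3, Ivy 15. Grace eliminated.
Round 2: Uma 15, Hiro 5, Ivy 15. Hiro eliminated.
Round 3: Uma 20, Ivy 15. Uma has a majority (≥18).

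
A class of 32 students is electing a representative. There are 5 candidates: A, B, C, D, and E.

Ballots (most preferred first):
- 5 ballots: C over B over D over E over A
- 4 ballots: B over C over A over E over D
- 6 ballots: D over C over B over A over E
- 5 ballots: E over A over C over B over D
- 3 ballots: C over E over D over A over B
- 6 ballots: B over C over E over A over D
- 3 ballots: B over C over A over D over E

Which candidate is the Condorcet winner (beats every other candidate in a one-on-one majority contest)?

C vs A: 27–5
C vs B: 19–13
C vs D: 26–6
C vs E: 27–5
C beats every other candidate.

C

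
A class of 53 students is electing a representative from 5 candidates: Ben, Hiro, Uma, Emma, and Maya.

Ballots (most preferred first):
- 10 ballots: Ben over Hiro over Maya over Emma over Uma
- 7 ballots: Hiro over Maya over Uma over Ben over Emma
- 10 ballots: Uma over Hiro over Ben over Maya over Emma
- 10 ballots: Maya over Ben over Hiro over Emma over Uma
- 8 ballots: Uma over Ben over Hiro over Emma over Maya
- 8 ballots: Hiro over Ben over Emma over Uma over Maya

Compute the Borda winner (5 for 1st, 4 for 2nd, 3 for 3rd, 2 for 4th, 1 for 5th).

Ben: 10×5 + 7×2 + 10×3 + 10×4 + 8×4 + 8×4 = 198
Hiro: 10×4 + 7×5 + 10×4 + 10×3 + 8×3 + 8×5 = 209
Uma: 10×1 + 7×3 + 10×5 + 10×1 + 8×5 + 8×2 = 147
Emma: 10×2 + 7×1 + 10×1 + 10×2 + 8×2 + 8×3 = 97
Maya: 10×3 + 7×4 + 10×2 + 10×5 + 8×1 + 8×1 = 144

Hiro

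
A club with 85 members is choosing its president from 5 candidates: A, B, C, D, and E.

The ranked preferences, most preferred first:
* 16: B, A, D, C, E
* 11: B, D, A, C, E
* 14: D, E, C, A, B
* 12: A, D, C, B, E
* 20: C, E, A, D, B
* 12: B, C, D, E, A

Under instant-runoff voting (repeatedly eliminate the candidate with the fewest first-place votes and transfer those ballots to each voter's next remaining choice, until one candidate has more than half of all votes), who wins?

Round 1: A 12, B 39, C 20, D 14, E 0. E eliminated.
Round 2: A 12, B 39, C 20, D 14. A eliminated.
Round 3: B 39, C 20, D 26. C eliminated.
Round 4: B 39, D 46. D has a majority (≥43).

D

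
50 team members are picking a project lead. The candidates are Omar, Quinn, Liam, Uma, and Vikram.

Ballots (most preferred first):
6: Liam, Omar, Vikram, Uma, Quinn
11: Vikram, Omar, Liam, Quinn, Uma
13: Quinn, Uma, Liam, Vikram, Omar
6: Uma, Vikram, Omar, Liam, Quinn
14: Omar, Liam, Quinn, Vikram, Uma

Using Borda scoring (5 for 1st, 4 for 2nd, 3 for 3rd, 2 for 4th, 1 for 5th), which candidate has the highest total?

Liam

Omar: 6×4 + 11×4 + 13×1 + 6×3 + 14×5 = 169
Quinn: 6×1 + 11×2 + 13×5 + 6×1 + 14×3 = 141
Liam: 6×5 + 11×3 + 13×3 + 6×2 + 14×4 = 170
Uma: 6×2 + 11×1 + 13×4 + 6×5 + 14×1 = 119
Vikram: 6×3 + 11×5 + 13×2 + 6×4 + 14×2 = 151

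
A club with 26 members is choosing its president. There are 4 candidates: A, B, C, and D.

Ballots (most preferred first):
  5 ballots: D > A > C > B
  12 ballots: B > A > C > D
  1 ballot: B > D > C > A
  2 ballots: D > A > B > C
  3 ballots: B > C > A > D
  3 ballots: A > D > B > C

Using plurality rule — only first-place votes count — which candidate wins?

B

First-place votes: A 3, B 16, C 0, D 7.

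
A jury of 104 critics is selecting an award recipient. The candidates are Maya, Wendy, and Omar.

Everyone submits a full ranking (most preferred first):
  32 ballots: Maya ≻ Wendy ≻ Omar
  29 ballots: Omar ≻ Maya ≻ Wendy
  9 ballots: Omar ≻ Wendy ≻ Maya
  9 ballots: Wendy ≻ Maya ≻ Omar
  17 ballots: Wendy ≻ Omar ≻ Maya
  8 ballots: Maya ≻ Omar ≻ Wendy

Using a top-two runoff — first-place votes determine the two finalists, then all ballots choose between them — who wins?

Omar

Round 1 first-place votes: Maya 40, Wendy 26, Omar 38. Maya and Omar advance.
Runoff: Maya is ranked above Omar on 49 ballots, Omar above Maya on 55.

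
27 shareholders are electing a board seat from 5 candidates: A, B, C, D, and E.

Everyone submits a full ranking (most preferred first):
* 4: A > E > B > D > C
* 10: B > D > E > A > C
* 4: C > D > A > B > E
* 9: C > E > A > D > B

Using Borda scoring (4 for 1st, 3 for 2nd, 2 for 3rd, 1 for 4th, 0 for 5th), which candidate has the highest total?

E

A: 4×4 + 10×1 + 4×2 + 9×2 = 52
B: 4×2 + 10×4 + 4×1 + 9×0 = 52
C: 4×0 + 10×0 + 4×4 + 9×4 = 52
D: 4×1 + 10×3 + 4×3 + 9×1 = 55
E: 4×3 + 10×2 + 4×0 + 9×3 = 59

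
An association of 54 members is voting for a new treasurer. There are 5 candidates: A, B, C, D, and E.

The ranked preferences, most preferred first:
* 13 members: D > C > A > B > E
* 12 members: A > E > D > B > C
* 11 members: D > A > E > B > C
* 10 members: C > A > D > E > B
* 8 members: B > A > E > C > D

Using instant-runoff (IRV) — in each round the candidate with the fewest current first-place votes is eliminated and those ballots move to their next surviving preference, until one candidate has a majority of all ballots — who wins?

A

Round 1: A 12, B 8, C 10, D 24, E 0. E eliminated.
Round 2: A 12, B 8, C 10, D 24. B eliminated.
Round 3: A 20, C 10, D 24. C eliminated.
Round 4: A 30, D 24. A has a majority (≥28).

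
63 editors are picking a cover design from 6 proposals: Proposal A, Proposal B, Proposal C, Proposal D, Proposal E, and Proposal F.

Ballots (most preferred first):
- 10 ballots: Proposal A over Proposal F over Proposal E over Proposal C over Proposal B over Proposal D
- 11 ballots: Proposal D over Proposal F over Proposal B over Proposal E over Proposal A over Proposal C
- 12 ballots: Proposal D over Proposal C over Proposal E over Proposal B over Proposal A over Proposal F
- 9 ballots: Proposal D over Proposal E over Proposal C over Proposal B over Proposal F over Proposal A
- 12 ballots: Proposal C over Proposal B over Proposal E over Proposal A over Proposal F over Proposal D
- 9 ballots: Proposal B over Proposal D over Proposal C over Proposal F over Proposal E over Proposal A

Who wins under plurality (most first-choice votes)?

First-place votes: Proposal A 10, Proposal B 9, Proposal C 12, Proposal D 32, Proposal E 0, Proposal F 0.

Proposal D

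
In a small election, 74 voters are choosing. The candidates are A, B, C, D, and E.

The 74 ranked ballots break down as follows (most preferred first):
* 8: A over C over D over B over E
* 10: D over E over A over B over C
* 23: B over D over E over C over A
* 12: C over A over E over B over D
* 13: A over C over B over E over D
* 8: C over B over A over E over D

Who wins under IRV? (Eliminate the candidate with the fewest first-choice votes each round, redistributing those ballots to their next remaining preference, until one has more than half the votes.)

Round 1: A 21, B 23, C 20, D 10, E 0. E eliminated.
Round 2: A 21, B 23, C 20, D 10. D eliminated.
Round 3: A 31, B 23, C 20. C eliminated.
Round 4: A 43, B 31. A has a majority (≥38).

A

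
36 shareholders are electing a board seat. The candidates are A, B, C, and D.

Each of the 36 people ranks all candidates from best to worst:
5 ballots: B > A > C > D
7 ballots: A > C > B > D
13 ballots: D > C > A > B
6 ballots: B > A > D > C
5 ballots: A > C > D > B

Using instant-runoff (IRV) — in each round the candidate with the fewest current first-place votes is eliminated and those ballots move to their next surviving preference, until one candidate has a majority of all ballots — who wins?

Round 1: A 12, B 11, C 0, D 13. C eliminated.
Round 2: A 12, B 11, D 13. B eliminated.
Round 3: A 23, D 13. A has a majority (≥19).

A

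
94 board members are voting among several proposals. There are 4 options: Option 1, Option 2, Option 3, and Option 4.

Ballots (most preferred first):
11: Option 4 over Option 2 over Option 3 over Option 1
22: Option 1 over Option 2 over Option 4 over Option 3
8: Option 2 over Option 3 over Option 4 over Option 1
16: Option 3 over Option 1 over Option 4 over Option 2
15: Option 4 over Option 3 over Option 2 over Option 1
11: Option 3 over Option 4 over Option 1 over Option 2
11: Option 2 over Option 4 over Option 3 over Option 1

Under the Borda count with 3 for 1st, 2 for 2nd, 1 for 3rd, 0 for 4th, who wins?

Option 1: 11×0 + 22×3 + 8×0 + 16×2 + 15×0 + 11×1 + 11×0 = 109
Option 2: 11×2 + 22×2 + 8×3 + 16×0 + 15×1 + 11×0 + 11×3 = 138
Option 3: 11×1 + 22×0 + 8×2 + 16×3 + 15×2 + 11×3 + 11×1 = 149
Option 4: 11×3 + 22×1 + 8×1 + 16×1 + 15×3 + 11×2 + 11×2 = 168

Option 4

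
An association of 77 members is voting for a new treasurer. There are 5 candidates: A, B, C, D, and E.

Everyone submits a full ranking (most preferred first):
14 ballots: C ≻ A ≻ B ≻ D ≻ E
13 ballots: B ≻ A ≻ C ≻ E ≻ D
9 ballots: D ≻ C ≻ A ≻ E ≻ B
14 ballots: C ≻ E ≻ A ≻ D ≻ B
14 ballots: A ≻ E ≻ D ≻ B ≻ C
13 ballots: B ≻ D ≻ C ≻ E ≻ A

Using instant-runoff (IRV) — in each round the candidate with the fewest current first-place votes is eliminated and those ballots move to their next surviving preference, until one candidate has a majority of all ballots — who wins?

B

Round 1: A 14, B 26, C 28, D 9, E 0. E eliminated.
Round 2: A 14, B 26, C 28, D 9. D eliminated.
Round 3: A 14, B 26, C 37. A eliminated.
Round 4: B 40, C 37. B has a majority (≥39).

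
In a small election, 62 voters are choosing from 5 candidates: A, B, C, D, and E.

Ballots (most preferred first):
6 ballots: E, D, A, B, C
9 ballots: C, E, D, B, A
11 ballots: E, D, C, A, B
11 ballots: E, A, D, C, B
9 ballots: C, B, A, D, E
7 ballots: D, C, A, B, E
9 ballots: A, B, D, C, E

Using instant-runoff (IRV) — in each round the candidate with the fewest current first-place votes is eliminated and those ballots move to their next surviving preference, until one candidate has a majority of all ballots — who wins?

Round 1: A 9, B 0, C 18, D 7, E 28. B eliminated.
Round 2: A 9, C 18, D 7, E 28. D eliminated.
Round 3: A 9, C 25, E 28. A eliminated.
Round 4: C 34, E 28. C has a majority (≥32).

C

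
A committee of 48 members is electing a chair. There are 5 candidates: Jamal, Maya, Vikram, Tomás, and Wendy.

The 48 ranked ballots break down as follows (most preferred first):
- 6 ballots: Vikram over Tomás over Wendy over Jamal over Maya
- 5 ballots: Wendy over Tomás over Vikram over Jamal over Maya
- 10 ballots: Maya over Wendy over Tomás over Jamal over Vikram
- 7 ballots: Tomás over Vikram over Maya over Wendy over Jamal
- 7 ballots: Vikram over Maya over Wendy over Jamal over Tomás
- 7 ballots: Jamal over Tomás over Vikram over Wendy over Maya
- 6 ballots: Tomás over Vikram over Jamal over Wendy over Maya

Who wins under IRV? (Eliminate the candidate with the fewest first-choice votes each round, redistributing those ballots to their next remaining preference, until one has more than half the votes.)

Round 1: Jamal 7, Maya 10, Vikram 13, Tomás 13, Wendy 5. Wendy eliminated.
Round 2: Jamal 7, Maya 10, Vikram 13, Tomás 18. Jamal eliminated.
Round 3: Maya 10, Vikram 13, Tomás 25. Tomás has a majority (≥25).

Tomás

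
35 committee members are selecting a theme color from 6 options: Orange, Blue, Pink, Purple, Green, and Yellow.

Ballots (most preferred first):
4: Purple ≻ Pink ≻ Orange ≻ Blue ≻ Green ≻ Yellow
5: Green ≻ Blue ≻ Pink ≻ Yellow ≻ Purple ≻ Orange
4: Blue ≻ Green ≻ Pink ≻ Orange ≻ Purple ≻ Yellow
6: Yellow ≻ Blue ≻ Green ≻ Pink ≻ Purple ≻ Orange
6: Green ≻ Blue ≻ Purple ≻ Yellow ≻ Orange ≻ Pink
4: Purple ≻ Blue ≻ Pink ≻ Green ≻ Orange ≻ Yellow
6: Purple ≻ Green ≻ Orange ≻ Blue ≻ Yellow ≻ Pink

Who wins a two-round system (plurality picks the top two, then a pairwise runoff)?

Round 1 first-place votes: Orange 0, Blue 4, Pink 0, Purple 14, Green 11, Yellow 6. Purple and Green advance.
Runoff: Purple is ranked above Green on 14 ballots, Green above Purple on 21.

Green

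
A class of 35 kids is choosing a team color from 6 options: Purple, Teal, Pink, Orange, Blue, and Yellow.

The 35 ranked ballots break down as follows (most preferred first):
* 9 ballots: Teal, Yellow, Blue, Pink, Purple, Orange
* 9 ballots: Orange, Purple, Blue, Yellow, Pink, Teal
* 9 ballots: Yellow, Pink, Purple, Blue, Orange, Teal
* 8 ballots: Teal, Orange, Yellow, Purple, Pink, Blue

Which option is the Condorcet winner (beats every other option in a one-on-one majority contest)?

Yellow

Yellow vs Purple: 26–9
Yellow vs Teal: 18–17
Yellow vs Pink: 35–0
Yellow vs Orange: 18–17
Yellow vs Blue: 26–9
Yellow beats every other option.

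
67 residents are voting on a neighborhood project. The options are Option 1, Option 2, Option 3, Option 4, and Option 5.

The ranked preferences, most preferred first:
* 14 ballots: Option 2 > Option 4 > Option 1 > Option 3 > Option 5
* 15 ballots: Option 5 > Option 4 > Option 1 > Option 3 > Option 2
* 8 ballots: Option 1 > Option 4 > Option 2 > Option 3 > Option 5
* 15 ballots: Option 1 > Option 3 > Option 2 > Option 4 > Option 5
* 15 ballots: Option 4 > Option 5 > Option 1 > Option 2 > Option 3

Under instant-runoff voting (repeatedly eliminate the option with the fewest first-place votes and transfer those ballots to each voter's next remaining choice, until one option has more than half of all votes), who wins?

Option 4

Round 1: Option 1 23, Option 2 14, Option 3 0, Option 4 15, Option 5 15. Option 3 eliminated.
Round 2: Option 1 23, Option 2 14, Option 4 15, Option 5 15. Option 2 eliminated.
Round 3: Option 1 23, Option 4 29, Option 5 15. Option 5 eliminated.
Round 4: Option 1 23, Option 4 44. Option 4 has a majority (≥34).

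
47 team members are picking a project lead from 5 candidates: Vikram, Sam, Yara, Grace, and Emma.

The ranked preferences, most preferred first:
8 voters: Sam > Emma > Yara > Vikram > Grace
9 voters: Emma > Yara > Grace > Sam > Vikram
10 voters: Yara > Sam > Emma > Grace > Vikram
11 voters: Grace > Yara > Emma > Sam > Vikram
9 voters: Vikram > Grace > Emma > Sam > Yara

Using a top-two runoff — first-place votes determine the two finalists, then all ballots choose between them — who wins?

Yara

Round 1 first-place votes: Vikram 9, Sam 8, Yara 10, Grace 11, Emma 9. Grace and Yara advance.
Runoff: Grace is ranked above Yara on 20 ballots, Yara above Grace on 27.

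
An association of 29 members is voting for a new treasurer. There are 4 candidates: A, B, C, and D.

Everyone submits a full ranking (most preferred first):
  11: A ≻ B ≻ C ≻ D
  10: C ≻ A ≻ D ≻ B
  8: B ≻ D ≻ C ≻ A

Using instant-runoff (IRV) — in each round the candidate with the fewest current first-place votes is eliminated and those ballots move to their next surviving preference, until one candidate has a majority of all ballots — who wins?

C

Round 1: A 11, B 8, C 10, D 0. D eliminated.
Round 2: A 11, B 8, C 10. B eliminated.
Round 3: A 11, C 18. C has a majority (≥15).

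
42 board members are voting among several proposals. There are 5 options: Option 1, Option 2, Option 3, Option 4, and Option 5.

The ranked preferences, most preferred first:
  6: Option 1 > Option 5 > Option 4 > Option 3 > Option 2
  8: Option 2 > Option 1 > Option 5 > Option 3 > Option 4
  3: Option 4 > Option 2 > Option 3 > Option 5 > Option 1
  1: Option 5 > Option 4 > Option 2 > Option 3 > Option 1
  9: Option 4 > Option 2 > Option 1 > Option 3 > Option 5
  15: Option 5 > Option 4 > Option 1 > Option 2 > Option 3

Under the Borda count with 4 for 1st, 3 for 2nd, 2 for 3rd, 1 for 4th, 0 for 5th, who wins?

Option 1: 6×4 + 8×3 + 3×0 + 1×0 + 9×2 + 15×2 = 96
Option 2: 6×0 + 8×4 + 3×3 + 1×2 + 9×3 + 15×1 = 85
Option 3: 6×1 + 8×1 + 3×2 + 1×1 + 9×1 + 15×0 = 30
Option 4: 6×2 + 8×0 + 3×4 + 1×3 + 9×4 + 15×3 = 108
Option 5: 6×3 + 8×2 + 3×1 + 1×4 + 9×0 + 15×4 = 101

Option 4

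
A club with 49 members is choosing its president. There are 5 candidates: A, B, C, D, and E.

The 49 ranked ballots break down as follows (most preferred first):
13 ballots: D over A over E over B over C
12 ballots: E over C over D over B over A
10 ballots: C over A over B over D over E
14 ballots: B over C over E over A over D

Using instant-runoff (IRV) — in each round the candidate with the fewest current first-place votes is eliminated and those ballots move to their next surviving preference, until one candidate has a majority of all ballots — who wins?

Round 1: A 0, B 14, C 10, D 13, E 12. A eliminated.
Round 2: B 14, C 10, D 13, E 12. C eliminated.
Round 3: B 24, D 13, E 12. E eliminated.
Round 4: B 24, D 25. D has a majority (≥25).

D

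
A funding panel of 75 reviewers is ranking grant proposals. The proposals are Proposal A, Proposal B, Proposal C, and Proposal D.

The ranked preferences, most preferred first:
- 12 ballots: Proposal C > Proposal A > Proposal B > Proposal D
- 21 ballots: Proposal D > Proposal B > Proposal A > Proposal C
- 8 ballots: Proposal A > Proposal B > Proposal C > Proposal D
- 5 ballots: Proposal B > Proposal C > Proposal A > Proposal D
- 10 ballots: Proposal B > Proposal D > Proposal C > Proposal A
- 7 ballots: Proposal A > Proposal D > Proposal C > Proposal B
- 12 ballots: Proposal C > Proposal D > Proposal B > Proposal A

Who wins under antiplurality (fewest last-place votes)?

Last-place votes: Proposal A 22, Proposal B 7, Proposal C 21, Proposal D 25.

Proposal B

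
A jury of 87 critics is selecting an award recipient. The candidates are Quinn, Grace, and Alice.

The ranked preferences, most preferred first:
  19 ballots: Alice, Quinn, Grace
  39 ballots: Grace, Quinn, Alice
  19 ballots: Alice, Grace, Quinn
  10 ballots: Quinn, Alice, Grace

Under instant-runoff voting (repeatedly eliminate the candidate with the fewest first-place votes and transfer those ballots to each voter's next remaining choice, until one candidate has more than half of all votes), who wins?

Alice

Round 1: Quinn 10, Grace 39, Alice 38. Quinn eliminated.
Round 2: Grace 39, Alice 48. Alice has a majority (≥44).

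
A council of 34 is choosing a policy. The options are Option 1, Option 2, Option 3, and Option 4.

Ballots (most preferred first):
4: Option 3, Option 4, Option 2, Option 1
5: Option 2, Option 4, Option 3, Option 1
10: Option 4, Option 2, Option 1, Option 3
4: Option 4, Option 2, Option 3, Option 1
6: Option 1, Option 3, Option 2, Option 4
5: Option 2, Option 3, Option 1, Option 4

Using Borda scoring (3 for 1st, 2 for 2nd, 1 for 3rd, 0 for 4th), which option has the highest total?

Option 1: 4×0 + 5×0 + 10×1 + 4×0 + 6×3 + 5×1 = 33
Option 2: 4×1 + 5×3 + 10×2 + 4×2 + 6×1 + 5×3 = 68
Option 3: 4×3 + 5×1 + 10×0 + 4×1 + 6×2 + 5×2 = 43
Option 4: 4×2 + 5×2 + 10×3 + 4×3 + 6×0 + 5×0 = 60

Option 2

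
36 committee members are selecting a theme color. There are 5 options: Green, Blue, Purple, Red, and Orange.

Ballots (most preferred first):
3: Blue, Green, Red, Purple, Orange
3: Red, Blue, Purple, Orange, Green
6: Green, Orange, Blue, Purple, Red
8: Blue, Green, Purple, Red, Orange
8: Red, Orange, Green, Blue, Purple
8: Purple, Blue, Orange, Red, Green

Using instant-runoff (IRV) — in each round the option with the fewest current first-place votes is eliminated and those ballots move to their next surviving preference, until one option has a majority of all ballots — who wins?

Round 1: Green 6, Blue 11, Purple 8, Red 11, Orange 0. Orange eliminated.
Round 2: Green 6, Blue 11, Purple 8, Red 11. Green eliminated.
Round 3: Blue 17, Purple 8, Red 11. Purple eliminated.
Round 4: Blue 25, Red 11. Blue has a majority (≥19).

Blue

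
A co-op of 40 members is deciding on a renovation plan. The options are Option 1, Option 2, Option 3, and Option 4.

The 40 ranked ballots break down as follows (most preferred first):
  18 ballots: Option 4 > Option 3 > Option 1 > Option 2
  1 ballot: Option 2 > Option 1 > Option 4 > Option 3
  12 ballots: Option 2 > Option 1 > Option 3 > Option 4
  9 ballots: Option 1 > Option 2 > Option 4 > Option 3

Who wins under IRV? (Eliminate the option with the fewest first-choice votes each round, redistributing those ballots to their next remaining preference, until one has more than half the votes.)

Option 2

Round 1: Option 1 9, Option 2 13, Option 3 0, Option 4 18. Option 3 eliminated.
Round 2: Option 1 9, Option 2 13, Option 4 18. Option 1 eliminated.
Round 3: Option 2 22, Option 4 18. Option 2 has a majority (≥21).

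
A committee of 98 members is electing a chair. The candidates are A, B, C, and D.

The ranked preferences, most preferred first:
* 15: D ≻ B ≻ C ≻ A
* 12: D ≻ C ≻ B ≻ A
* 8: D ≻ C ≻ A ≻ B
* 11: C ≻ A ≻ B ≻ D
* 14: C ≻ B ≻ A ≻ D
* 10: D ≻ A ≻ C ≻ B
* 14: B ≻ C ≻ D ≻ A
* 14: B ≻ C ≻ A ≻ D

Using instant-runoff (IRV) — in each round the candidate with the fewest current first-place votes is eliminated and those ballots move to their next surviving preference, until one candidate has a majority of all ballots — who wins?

Round 1: A 0, B 28, C 25, D 45. A eliminated.
Round 2: B 28, C 25, D 45. C eliminated.
Round 3: B 53, D 45. B has a majority (≥50).

B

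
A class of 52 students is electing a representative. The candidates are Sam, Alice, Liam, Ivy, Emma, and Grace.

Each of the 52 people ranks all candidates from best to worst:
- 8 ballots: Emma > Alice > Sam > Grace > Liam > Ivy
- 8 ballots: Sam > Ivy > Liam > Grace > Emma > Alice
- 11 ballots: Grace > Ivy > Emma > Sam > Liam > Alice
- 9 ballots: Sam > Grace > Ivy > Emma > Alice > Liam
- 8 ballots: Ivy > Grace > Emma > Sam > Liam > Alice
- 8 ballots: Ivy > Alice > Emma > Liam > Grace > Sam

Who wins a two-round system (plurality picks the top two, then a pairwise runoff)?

Ivy

Round 1 first-place votes: Sam 17, Alice 0, Liam 0, Ivy 16, Emma 8, Grace 11. Sam and Ivy advance.
Runoff: Sam is ranked above Ivy on 25 ballots, Ivy above Sam on 27.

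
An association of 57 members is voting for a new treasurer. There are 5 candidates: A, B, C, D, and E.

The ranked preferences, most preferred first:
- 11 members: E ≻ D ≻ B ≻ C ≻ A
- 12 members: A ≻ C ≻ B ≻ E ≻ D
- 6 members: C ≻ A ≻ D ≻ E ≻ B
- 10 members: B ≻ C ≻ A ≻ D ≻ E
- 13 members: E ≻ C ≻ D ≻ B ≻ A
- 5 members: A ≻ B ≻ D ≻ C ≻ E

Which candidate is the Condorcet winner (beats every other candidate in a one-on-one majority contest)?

C

C vs A: 40–17
C vs B: 31–26
C vs D: 41–16
C vs E: 33–24
C beats every other candidate.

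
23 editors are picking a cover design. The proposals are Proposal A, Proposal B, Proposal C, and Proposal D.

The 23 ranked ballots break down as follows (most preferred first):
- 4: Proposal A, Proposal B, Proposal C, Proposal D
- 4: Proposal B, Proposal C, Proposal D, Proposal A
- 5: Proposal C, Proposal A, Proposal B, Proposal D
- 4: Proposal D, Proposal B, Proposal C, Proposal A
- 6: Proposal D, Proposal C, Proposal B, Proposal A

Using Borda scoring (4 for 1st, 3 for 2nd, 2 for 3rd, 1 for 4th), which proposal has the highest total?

Proposal C

Proposal A: 4×4 + 4×1 + 5×3 + 4×1 + 6×1 = 45
Proposal B: 4×3 + 4×4 + 5×2 + 4×3 + 6×2 = 62
Proposal C: 4×2 + 4×3 + 5×4 + 4×2 + 6×3 = 66
Proposal D: 4×1 + 4×2 + 5×1 + 4×4 + 6×4 = 57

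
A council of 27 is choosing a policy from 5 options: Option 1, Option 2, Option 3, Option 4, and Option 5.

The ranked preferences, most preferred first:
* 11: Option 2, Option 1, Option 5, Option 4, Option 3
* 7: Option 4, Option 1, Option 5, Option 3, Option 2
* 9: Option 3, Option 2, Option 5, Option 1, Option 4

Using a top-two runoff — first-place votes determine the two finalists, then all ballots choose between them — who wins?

Option 3

Round 1 first-place votes: Option 1 0, Option 2 11, Option 3 9, Option 4 7, Option 5 0. Option 2 and Option 3 advance.
Runoff: Option 2 is ranked above Option 3 on 11 ballots, Option 3 above Option 2 on 16.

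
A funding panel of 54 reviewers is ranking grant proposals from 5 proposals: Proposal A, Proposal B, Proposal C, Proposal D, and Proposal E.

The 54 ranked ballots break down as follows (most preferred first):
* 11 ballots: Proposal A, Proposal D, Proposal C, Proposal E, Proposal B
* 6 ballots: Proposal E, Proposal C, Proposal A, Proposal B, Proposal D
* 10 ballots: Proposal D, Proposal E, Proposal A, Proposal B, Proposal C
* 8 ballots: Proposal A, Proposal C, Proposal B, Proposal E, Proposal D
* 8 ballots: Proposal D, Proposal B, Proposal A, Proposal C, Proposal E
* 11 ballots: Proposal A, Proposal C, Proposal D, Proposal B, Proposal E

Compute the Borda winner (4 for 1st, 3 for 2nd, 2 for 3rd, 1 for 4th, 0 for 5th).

Proposal A

Proposal A: 11×4 + 6×2 + 10×2 + 8×4 + 8×2 + 11×4 = 168
Proposal B: 11×0 + 6×1 + 10×1 + 8×2 + 8×3 + 11×1 = 67
Proposal C: 11×2 + 6×3 + 10×0 + 8×3 + 8×1 + 11×3 = 105
Proposal D: 11×3 + 6×0 + 10×4 + 8×0 + 8×4 + 11×2 = 127
Proposal E: 11×1 + 6×4 + 10×3 + 8×1 + 8×0 + 11×0 = 73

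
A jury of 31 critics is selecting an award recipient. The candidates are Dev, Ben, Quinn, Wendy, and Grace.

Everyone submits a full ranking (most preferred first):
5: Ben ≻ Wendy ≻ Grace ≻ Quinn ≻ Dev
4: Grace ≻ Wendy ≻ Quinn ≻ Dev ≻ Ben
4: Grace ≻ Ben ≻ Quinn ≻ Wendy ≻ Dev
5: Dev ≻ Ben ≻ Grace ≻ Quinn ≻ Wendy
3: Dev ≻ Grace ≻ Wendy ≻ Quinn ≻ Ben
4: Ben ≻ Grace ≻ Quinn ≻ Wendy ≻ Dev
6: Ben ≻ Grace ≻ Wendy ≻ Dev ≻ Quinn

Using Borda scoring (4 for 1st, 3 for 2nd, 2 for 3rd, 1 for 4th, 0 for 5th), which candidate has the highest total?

Dev: 5×0 + 4×1 + 4×0 + 5×4 + 3×4 + 4×0 + 6×1 = 42
Ben: 5×4 + 4×0 + 4×3 + 5×3 + 3×0 + 4×4 + 6×4 = 87
Quinn: 5×1 + 4×2 + 4×2 + 5×1 + 3×1 + 4×2 + 6×0 = 37
Wendy: 5×3 + 4×3 + 4×1 + 5×0 + 3×2 + 4×1 + 6×2 = 53
Grace: 5×2 + 4×4 + 4×4 + 5×2 + 3×3 + 4×3 + 6×3 = 91

Grace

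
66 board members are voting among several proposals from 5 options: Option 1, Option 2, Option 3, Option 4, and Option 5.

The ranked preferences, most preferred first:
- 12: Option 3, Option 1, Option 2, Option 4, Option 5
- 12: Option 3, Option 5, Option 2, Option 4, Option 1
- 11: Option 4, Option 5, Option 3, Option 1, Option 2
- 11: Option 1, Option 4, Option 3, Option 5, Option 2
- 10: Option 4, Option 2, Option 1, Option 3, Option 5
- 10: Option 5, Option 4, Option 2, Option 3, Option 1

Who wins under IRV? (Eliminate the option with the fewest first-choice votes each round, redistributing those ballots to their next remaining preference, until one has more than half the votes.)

Option 4

Round 1: Option 1 11, Option 2 0, Option 3 24, Option 4 21, Option 5 10. Option 2 eliminated.
Round 2: Option 1 11, Option 3 24, Option 4 21, Option 5 10. Option 5 eliminated.
Round 3: Option 1 11, Option 3 24, Option 4 31. Option 1 eliminated.
Round 4: Option 3 24, Option 4 42. Option 4 has a majority (≥34).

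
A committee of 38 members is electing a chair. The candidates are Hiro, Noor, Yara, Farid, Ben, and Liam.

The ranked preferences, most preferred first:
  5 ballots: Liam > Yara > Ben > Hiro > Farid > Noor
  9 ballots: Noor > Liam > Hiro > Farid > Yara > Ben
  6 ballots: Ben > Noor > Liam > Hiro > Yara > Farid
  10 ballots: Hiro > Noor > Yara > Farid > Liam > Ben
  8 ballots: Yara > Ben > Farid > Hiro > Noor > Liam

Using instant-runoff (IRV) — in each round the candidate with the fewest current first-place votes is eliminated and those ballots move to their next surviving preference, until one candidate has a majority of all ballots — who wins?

Noor

Round 1: Hiro 10, Noor 9, Yara 8, Farid 0, Ben 6, Liam 5. Farid eliminated.
Round 2: Hiro 10, Noor 9, Yara 8, Ben 6, Liam 5. Liam eliminated.
Round 3: Hiro 10, Noor 9, Yara 13, Ben 6. Ben eliminated.
Round 4: Hiro 10, Noor 15, Yara 13. Hiro eliminated.
Round 5: Noor 25, Yara 13. Noor has a majority (≥20).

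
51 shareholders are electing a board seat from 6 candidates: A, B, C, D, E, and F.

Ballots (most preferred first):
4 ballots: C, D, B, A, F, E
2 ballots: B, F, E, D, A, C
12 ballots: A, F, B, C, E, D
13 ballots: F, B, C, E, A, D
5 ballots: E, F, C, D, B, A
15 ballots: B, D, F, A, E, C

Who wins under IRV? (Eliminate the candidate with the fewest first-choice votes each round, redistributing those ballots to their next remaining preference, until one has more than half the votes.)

F

Round 1: A 12, B 17, C 4, D 0, E 5, F 13. D eliminated.
Round 2: A 12, B 17, C 4, E 5, F 13. C eliminated.
Round 3: A 12, B 21, E 5, F 13. E eliminated.
Round 4: A 12, B 21, F 18. A eliminated.
Round 5: B 21, F 30. F has a majority (≥26).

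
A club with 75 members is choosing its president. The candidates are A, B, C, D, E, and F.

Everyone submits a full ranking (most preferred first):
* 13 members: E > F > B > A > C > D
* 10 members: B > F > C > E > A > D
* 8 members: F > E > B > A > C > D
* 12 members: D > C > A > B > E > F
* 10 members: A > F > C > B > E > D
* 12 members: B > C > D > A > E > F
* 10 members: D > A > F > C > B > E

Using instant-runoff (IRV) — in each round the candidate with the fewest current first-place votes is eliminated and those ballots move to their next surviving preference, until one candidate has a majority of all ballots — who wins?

B

Round 1: A 10, B 22, C 0, D 22, E 13, F 8. C eliminated.
Round 2: A 10, B 22, D 22, E 13, F 8. F eliminated.
Round 3: A 10, B 22, D 22, E 21. A eliminated.
Round 4: B 32, D 22, E 21. E eliminated.
Round 5: B 53, D 22. B has a majority (≥38).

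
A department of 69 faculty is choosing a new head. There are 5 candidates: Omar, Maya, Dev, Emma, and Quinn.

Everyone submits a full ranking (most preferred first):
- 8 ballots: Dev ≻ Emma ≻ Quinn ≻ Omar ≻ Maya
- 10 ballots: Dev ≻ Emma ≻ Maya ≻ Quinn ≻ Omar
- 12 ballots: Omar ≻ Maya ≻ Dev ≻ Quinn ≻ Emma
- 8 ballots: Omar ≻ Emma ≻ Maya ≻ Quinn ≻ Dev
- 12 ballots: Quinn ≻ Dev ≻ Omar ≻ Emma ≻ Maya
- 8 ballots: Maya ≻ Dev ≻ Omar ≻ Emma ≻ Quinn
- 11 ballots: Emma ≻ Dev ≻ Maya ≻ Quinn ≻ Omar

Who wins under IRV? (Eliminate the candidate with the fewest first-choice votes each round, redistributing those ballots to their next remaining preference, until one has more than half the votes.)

Round 1: Omar 20, Maya 8, Dev 18, Emma 11, Quinn 12. Maya eliminated.
Round 2: Omar 20, Dev 26, Emma 11, Quinn 12. Emma eliminated.
Round 3: Omar 20, Dev 37, Quinn 12. Dev has a majority (≥35).

Dev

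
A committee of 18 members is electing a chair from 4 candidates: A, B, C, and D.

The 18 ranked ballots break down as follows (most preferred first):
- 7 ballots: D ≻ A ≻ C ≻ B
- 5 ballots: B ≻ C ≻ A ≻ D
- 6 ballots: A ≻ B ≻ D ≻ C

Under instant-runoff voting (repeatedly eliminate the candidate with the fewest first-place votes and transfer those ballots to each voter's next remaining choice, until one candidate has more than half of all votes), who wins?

Round 1: A 6, B 5, C 0, D 7. C eliminated.
Round 2: A 6, B 5, D 7. B eliminated.
Round 3: A 11, D 7. A has a majority (≥10).

A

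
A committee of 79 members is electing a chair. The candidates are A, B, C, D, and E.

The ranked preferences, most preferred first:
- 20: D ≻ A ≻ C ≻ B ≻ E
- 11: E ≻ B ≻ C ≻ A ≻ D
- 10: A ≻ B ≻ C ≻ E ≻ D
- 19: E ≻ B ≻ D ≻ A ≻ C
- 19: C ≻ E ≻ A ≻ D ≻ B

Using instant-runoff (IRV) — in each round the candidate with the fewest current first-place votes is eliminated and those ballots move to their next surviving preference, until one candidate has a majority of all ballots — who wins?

C

Round 1: A 10, B 0, C 19, D 20, E 30. B eliminated.
Round 2: A 10, C 19, D 20, E 30. A eliminated.
Round 3: C 29, D 20, E 30. D eliminated.
Round 4: C 49, E 30. C has a majority (≥40).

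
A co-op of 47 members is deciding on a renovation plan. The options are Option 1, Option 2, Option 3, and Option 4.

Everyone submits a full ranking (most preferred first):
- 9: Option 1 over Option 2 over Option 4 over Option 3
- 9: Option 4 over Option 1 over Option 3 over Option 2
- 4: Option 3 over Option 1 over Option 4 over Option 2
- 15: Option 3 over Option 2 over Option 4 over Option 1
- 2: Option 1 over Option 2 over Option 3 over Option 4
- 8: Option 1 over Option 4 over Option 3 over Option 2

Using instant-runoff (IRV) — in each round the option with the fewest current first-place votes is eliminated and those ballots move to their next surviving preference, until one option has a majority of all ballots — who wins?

Round 1: Option 1 19, Option 2 0, Option 3 19, Option 4 9. Option 2 eliminated.
Round 2: Option 1 19, Option 3 19, Option 4 9. Option 4 eliminated.
Round 3: Option 1 28, Option 3 19. Option 1 has a majority (≥24).

Option 1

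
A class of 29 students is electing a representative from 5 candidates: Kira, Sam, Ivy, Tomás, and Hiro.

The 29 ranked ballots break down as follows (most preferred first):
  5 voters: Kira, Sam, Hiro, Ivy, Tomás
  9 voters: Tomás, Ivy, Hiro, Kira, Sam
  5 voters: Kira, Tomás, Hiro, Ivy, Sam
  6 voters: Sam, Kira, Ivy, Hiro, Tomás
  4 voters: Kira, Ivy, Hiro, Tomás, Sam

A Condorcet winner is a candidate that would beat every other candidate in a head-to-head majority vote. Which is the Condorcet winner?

Kira

Kira vs Sam: 23–6
Kira vs Ivy: 20–9
Kira vs Tomás: 20–9
Kira vs Hiro: 20–9
Kira beats every other candidate.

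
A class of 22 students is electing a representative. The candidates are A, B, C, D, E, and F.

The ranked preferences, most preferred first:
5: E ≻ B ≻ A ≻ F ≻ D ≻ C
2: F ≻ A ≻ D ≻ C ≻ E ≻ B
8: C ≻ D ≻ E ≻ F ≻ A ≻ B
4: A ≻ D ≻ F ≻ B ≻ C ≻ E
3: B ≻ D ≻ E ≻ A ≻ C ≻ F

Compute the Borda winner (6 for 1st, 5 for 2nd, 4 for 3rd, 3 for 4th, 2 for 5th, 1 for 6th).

A: 5×4 + 2×5 + 8×2 + 4×6 + 3×3 = 79
B: 5×5 + 2×1 + 8×1 + 4×3 + 3×6 = 65
C: 5×1 + 2×3 + 8×6 + 4×2 + 3×2 = 73
D: 5×2 + 2×4 + 8×5 + 4×5 + 3×5 = 93
E: 5×6 + 2×2 + 8×4 + 4×1 + 3×4 = 82
F: 5×3 + 2×6 + 8×3 + 4×4 + 3×1 = 70

D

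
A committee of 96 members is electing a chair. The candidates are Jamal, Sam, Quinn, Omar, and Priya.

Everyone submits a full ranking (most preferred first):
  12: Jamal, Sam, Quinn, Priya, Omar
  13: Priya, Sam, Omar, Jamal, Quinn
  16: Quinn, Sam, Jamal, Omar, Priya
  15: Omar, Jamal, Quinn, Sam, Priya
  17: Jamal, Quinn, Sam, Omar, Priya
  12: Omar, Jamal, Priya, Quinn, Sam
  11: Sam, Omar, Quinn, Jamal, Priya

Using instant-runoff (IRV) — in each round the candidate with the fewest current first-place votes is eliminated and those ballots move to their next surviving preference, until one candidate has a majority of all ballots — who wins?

Round 1: Jamal 29, Sam 11, Quinn 16, Omar 27, Priya 13. Sam eliminated.
Round 2: Jamal 29, Quinn 16, Omar 38, Priya 13. Priya eliminated.
Round 3: Jamal 29, Quinn 16, Omar 51. Omar has a majority (≥49).

Omar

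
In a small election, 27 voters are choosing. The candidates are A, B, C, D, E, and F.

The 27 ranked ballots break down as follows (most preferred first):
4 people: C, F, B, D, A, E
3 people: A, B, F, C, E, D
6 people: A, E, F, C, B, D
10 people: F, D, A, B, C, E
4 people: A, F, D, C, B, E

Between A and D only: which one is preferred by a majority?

D

A is ranked above D on 13 ballots; D above A on 14.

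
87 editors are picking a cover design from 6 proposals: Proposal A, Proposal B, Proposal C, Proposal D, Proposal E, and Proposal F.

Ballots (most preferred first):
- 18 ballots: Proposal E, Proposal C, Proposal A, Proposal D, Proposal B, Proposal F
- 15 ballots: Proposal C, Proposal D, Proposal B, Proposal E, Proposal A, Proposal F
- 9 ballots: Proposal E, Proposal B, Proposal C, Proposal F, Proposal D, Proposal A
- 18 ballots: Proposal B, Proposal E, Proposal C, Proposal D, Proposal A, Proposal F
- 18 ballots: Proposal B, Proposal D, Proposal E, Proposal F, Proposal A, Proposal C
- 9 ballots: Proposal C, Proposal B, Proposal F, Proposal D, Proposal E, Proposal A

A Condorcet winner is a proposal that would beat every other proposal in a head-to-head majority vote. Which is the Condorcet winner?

Proposal B vs Proposal A: 69–18
Proposal B vs Proposal C: 45–42
Proposal B vs Proposal D: 54–33
Proposal B vs Proposal E: 60–27
Proposal B vs Proposal F: 87–0
Proposal B beats every other proposal.

Proposal B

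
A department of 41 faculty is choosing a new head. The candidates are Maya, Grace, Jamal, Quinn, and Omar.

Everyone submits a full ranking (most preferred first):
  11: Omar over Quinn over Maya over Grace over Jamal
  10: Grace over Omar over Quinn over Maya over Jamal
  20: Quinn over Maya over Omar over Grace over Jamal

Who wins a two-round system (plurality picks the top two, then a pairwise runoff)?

Round 1 first-place votes: Maya 0, Grace 10, Jamal 0, Quinn 20, Omar 11. Quinn and Omar advance.
Runoff: Quinn is ranked above Omar on 20 ballots, Omar above Quinn on 21.

Omar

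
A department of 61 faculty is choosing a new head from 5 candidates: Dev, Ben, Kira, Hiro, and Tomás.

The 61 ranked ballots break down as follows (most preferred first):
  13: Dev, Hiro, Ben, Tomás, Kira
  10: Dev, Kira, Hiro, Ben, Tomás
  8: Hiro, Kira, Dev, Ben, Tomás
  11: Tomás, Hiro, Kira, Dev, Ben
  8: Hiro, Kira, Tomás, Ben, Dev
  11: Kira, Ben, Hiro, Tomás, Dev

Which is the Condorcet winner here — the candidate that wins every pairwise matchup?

Hiro

Hiro vs Dev: 38–23
Hiro vs Ben: 50–11
Hiro vs Kira: 40–21
Hiro vs Tomás: 50–11
Hiro beats every other candidate.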